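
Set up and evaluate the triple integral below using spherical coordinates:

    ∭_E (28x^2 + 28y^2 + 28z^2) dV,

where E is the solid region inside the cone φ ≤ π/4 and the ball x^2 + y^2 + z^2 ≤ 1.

In spherical coordinates, x = ρ sin(φ) cos(θ), y = ρ sin(φ) sin(θ), z = ρ cos(φ), and dV = ρ^2 sin(φ) dρ dφ dθ.

The integrand becomes 28ρ^2, so

    ∭_E (28x^2 + 28y^2 + 28z^2) dV = ∫_{0}^{2π} ∫_{0}^{π/4} ∫_{0}^{1} (28ρ^2) · ρ^2 sin(φ) dρ dφ dθ.

Inner (ρ): 28sin(φ)/5.
Middle (φ): 28/5 - 14sqrt(2)/5.
Outer (θ): 28π (2 - sqrt(2))/5.

Therefore the triple integral equals 28π (2 - sqrt(2))/5.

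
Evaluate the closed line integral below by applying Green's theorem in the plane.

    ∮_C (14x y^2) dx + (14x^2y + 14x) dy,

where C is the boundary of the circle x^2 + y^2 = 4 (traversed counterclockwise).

Green's theorem converts the closed line integral into a double integral over the enclosed region D:

    ∮_C P dx + Q dy = ∬_D (∂Q/∂x - ∂P/∂y) dA.

Here P = 14x y^2, Q = 14x^2y + 14x, so

    ∂Q/∂x = 28x y + 14,    ∂P/∂y = 28x y,
    ∂Q/∂x - ∂P/∂y = 14.

D is the region x^2 + y^2 ≤ 4. Evaluating the double integral:

In polar coordinates (x = r cos θ, y = r sin θ, dA = r dr dθ) the integrand becomes 14, so

    ∬_D (14) dA = ∫_0^{2π} ∫_0^{2} (14) · r dr dθ.

Inner (r from 0 to 2): 28.
Outer (θ from 0 to 2π): 56π.

Therefore ∮_C P dx + Q dy = 56π.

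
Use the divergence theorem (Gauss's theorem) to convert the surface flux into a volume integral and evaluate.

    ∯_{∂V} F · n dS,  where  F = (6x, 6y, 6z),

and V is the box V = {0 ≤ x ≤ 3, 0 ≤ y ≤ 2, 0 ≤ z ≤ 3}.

By the divergence theorem,

    ∯_{∂V} F · n dS = ∭_V (∇ · F) dV.

Compute the divergence:
    ∇ · F = ∂F_x/∂x + ∂F_y/∂y + ∂F_z/∂z = 6 + 6 + 6 = 18.

V is a rectangular box, so dV = dx dy dz with 0 ≤ x ≤ 3, 0 ≤ y ≤ 2, 0 ≤ z ≤ 3.

Integrate (18) over V as an iterated integral:

    ∭_V (∇·F) dV = ∫_0^{3} ∫_0^{2} ∫_0^{3} (18) dz dy dx.

Inner (z from 0 to 3): 54.
Middle (y from 0 to 2): 108.
Outer (x from 0 to 3): 324.

Therefore ∯_{∂V} F · n dS = 324.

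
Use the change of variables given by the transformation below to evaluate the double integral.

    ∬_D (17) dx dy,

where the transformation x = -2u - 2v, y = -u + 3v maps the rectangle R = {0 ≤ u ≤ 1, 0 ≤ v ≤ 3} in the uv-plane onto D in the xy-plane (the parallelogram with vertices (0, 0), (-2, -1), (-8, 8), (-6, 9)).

Compute the Jacobian determinant of (x, y) with respect to (u, v):

    ∂(x,y)/∂(u,v) = | -2  -2 | = (-2)(3) - (-2)(-1) = -8.
                   | -1  3 |

Its absolute value is |J| = 8 (the area scaling factor).

Substituting x = -2u - 2v, y = -u + 3v into the integrand,

    17 → 17,

so the integral becomes

    ∬_R (17) · |J| du dv = ∫_0^1 ∫_0^3 (136) dv du.

Inner (v): 408.
Outer (u): 408.

Therefore ∬_D (17) dx dy = 408.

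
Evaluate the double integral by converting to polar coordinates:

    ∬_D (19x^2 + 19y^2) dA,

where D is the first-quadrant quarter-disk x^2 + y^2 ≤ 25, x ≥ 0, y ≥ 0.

The region D is 0 ≤ r ≤ 5, 0 ≤ θ ≤ π/2 in polar coordinates, where x = r cos(θ), y = r sin(θ), and dA = r dr dθ.

Under the substitution, the integrand becomes 19r^2, so

    ∬_D (19x^2 + 19y^2) dA = ∫_{0}^{π/2} ∫_{0}^{5} (19r^2) · r dr dθ.

Inner integral (in r): ∫_{0}^{5} (19r^2) · r dr = 11875/4.

Outer integral (in θ): ∫_{0}^{π/2} (11875/4) dθ = 11875π/8.

Therefore ∬_D (19x^2 + 19y^2) dA = 11875π/8.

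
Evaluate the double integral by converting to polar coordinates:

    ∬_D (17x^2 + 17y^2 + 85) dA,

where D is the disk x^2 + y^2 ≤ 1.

The region D is 0 ≤ r ≤ 1, 0 ≤ θ ≤ 2π in polar coordinates, where x = r cos(θ), y = r sin(θ), and dA = r dr dθ.

Under the substitution, the integrand becomes 17r^2 + 85, so

    ∬_D (17x^2 + 17y^2 + 85) dA = ∫_{0}^{2π} ∫_{0}^{1} (17r^2 + 85) · r dr dθ.

Inner integral (in r): ∫_{0}^{1} (17r^2 + 85) · r dr = 187/4.

Outer integral (in θ): ∫_{0}^{2π} (187/4) dθ = 187π/2.

Therefore ∬_D (17x^2 + 17y^2 + 85) dA = 187π/2.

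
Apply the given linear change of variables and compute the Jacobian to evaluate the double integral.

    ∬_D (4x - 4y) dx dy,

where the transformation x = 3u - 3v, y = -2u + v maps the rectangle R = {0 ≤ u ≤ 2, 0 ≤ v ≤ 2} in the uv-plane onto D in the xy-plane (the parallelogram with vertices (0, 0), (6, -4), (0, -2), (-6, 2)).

Compute the Jacobian determinant of (x, y) with respect to (u, v):

    ∂(x,y)/∂(u,v) = | 3  -3 | = (3)(1) - (-3)(-2) = -3.
                   | -2  1 |

Its absolute value is |J| = 3 (the area scaling factor).

Substituting x = 3u - 3v, y = -2u + v into the integrand,

    4x - 4y → 20u - 16v,

so the integral becomes

    ∬_R (20u - 16v) · |J| du dv = ∫_0^2 ∫_0^2 (60u - 48v) dv du.

Inner (v): 120u - 96.
Outer (u): 48.

Therefore ∬_D (4x - 4y) dx dy = 48.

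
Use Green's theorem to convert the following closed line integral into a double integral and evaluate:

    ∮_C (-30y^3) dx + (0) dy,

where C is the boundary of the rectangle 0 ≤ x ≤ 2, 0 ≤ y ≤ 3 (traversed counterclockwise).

Green's theorem converts the closed line integral into a double integral over the enclosed region D:

    ∮_C P dx + Q dy = ∬_D (∂Q/∂x - ∂P/∂y) dA.

Here P = -30y^3, Q = 0, so

    ∂Q/∂x = 0,    ∂P/∂y = -90y^2,
    ∂Q/∂x - ∂P/∂y = 90y^2.

D is the region 0 ≤ x ≤ 2, 0 ≤ y ≤ 3. Evaluating the double integral:

    ∬_D (90y^2) dA = ∫_0^{2} ∫_0^{3} (90y^2) dy dx.

Inner (y from 0 to 3): 810.
Outer (x from 0 to 2): 1620.

Therefore ∮_C P dx + Q dy = 1620.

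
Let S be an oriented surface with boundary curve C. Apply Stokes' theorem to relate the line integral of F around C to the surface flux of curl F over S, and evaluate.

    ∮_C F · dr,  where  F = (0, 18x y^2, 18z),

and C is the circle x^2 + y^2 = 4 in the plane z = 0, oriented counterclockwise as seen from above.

Let S be the flat disk x^2 + y^2 ≤ 4 in the plane z = 0, with upward unit normal n̂ = ẑ. By Stokes' theorem,

    ∮_C F · dr = ∬_S (∇ × F) · n̂ dS = ∬_D (curl F)_z dA,

where D is the disk x^2 + y^2 ≤ 4.

Compute the curl of F = (0, 18x y^2, 18z):
    (∇ × F)_x = ∂F_z/∂y - ∂F_y/∂z = 0,
    (∇ × F)_y = ∂F_x/∂z - ∂F_z/∂x = 0,
    (∇ × F)_z = ∂F_y/∂x - ∂F_x/∂y = 18y^2.

On z = 0, (curl F)_z = 18y^2.

Convert to polar (x = r cos θ, y = r sin θ, dA = r dr dθ); the integrand becomes 18r^2sin(θ)^2, so

    ∬_D (curl F)_z dA = ∫_0^{2π} ∫_0^{2} (18r^2sin(θ)^2) · r dr dθ.

Inner (r from 0 to 2): 72sin(θ)^2.
Outer (θ from 0 to 2π): 72π.

Therefore ∮_C F · dr = 72π.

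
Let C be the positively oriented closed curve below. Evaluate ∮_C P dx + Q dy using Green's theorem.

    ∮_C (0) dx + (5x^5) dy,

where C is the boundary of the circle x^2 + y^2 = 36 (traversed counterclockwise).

Green's theorem converts the closed line integral into a double integral over the enclosed region D:

    ∮_C P dx + Q dy = ∬_D (∂Q/∂x - ∂P/∂y) dA.

Here P = 0, Q = 5x^5, so

    ∂Q/∂x = 25x^4,    ∂P/∂y = 0,
    ∂Q/∂x - ∂P/∂y = 25x^4.

D is the region x^2 + y^2 ≤ 36. Evaluating the double integral:

In polar coordinates (x = r cos θ, y = r sin θ, dA = r dr dθ) the integrand becomes 25r^4cos(θ)^4, so

    ∬_D (25x^4) dA = ∫_0^{2π} ∫_0^{6} (25r^4cos(θ)^4) · r dr dθ.

Inner (r from 0 to 6): 194400cos(θ)^4.
Outer (θ from 0 to 2π): 145800π.

Therefore ∮_C P dx + Q dy = 145800π.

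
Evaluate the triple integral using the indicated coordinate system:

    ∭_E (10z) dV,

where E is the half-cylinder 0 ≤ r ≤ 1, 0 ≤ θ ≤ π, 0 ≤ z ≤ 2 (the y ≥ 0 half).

In cylindrical coordinates, x = r cos(θ), y = r sin(θ), z = z, and dV = r dr dθ dz.

The integrand becomes 10z, so

    ∭_E (10z) dV = ∫_{0}^{π} ∫_{0}^{1} ∫_{0}^{2} (10z) · r dz dr dθ.

Inner (z): 20r.
Middle (r from 0 to 1): 10.
Outer (θ): 10π.

Therefore the triple integral equals 10π.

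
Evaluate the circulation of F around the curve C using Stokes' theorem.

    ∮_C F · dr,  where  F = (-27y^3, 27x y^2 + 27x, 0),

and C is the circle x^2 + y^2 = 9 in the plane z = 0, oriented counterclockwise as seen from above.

Let S be the flat disk x^2 + y^2 ≤ 9 in the plane z = 0, with upward unit normal n̂ = ẑ. By Stokes' theorem,

    ∮_C F · dr = ∬_S (∇ × F) · n̂ dS = ∬_D (curl F)_z dA,

where D is the disk x^2 + y^2 ≤ 9.

Compute the curl of F = (-27y^3, 27x y^2 + 27x, 0):
    (∇ × F)_x = ∂F_z/∂y - ∂F_y/∂z = 0,
    (∇ × F)_y = ∂F_x/∂z - ∂F_z/∂x = 0,
    (∇ × F)_z = ∂F_y/∂x - ∂F_x/∂y = 108y^2 + 27.

On z = 0, (curl F)_z = 108y^2 + 27.

Convert to polar (x = r cos θ, y = r sin θ, dA = r dr dθ); the integrand becomes 108r^2sin(θ)^2 + 27, so

    ∬_D (curl F)_z dA = ∫_0^{2π} ∫_0^{3} (108r^2sin(θ)^2 + 27) · r dr dθ.

Inner (r from 0 to 3): 2187sin(θ)^2 + 243/2.
Outer (θ from 0 to 2π): 2430π.

Therefore ∮_C F · dr = 2430π.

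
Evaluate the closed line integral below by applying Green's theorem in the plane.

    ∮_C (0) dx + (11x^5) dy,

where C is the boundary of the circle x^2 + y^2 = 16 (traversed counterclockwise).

Green's theorem converts the closed line integral into a double integral over the enclosed region D:

    ∮_C P dx + Q dy = ∬_D (∂Q/∂x - ∂P/∂y) dA.

Here P = 0, Q = 11x^5, so

    ∂Q/∂x = 55x^4,    ∂P/∂y = 0,
    ∂Q/∂x - ∂P/∂y = 55x^4.

D is the region x^2 + y^2 ≤ 16. Evaluating the double integral:

In polar coordinates (x = r cos θ, y = r sin θ, dA = r dr dθ) the integrand becomes 55r^4cos(θ)^4, so

    ∬_D (55x^4) dA = ∫_0^{2π} ∫_0^{4} (55r^4cos(θ)^4) · r dr dθ.

Inner (r from 0 to 4): 112640cos(θ)^4/3.
Outer (θ from 0 to 2π): 28160π.

Therefore ∮_C P dx + Q dy = 28160π.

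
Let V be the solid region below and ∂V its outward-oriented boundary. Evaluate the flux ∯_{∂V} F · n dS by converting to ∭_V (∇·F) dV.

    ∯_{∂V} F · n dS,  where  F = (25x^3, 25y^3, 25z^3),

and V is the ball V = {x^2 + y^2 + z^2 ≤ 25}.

By the divergence theorem,

    ∯_{∂V} F · n dS = ∭_V (∇ · F) dV.

Compute the divergence:
    ∇ · F = ∂F_x/∂x + ∂F_y/∂y + ∂F_z/∂z = 75x^2 + 75y^2 + 75z^2.

In spherical coordinates, x = ρ sin(φ) cos(θ), y = ρ sin(φ) sin(θ), z = ρ cos(φ), dV = ρ^2 sin(φ) dρ dφ dθ, with 0 ≤ ρ ≤ 5, 0 ≤ φ ≤ π, 0 ≤ θ ≤ 2π.

The integrand, after substitution and multiplying by the volume element, becomes (75ρ^2) · ρ^2 sin(φ), so

    ∭_V (∇·F) dV = ∫_0^{2π} ∫_0^{π} ∫_0^{5} (75ρ^2) · ρ^2 sin(φ) dρ dφ dθ.

Inner (ρ from 0 to 5): 46875sin(φ).
Middle (φ from 0 to π): 93750.
Outer (θ from 0 to 2π): 187500π.

Therefore ∯_{∂V} F · n dS = 187500π.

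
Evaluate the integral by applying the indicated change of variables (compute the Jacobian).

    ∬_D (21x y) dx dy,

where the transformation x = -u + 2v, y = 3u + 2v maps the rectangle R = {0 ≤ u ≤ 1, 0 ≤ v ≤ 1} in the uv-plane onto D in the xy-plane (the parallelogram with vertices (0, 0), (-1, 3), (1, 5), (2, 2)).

Compute the Jacobian determinant of (x, y) with respect to (u, v):

    ∂(x,y)/∂(u,v) = | -1  2 | = (-1)(2) - (2)(3) = -8.
                   | 3  2 |

Its absolute value is |J| = 8 (the area scaling factor).

Substituting x = -u + 2v, y = 3u + 2v into the integrand,

    21x y → -63u^2 + 84u v + 84v^2,

so the integral becomes

    ∬_R (-63u^2 + 84u v + 84v^2) · |J| du dv = ∫_0^1 ∫_0^1 (-504u^2 + 672u v + 672v^2) dv du.

Inner (v): -504u^2 + 336u + 224.
Outer (u): 224.

Therefore ∬_D (21x y) dx dy = 224.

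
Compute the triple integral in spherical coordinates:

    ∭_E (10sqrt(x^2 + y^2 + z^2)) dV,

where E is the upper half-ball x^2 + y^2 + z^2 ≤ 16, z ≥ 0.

In spherical coordinates, x = ρ sin(φ) cos(θ), y = ρ sin(φ) sin(θ), z = ρ cos(φ), and dV = ρ^2 sin(φ) dρ dφ dθ.

The integrand becomes 10ρ, so

    ∭_E (10sqrt(x^2 + y^2 + z^2)) dV = ∫_{0}^{2π} ∫_{0}^{π/2} ∫_{0}^{4} (10ρ) · ρ^2 sin(φ) dρ dφ dθ.

Inner (ρ): 640sin(φ).
Middle (φ): 640.
Outer (θ): 1280π.

Therefore the triple integral equals 1280π.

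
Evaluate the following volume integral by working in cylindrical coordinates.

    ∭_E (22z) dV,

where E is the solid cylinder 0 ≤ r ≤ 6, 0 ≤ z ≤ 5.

In cylindrical coordinates, x = r cos(θ), y = r sin(θ), z = z, and dV = r dr dθ dz.

The integrand becomes 22z, so

    ∭_E (22z) dV = ∫_{0}^{2π} ∫_{0}^{6} ∫_{0}^{5} (22z) · r dz dr dθ.

Inner (z): 275r.
Middle (r from 0 to 6): 4950.
Outer (θ): 9900π.

Therefore the triple integral equals 9900π.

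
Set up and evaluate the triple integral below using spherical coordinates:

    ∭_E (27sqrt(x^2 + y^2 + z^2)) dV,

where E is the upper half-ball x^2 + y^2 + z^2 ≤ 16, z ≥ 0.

In spherical coordinates, x = ρ sin(φ) cos(θ), y = ρ sin(φ) sin(θ), z = ρ cos(φ), and dV = ρ^2 sin(φ) dρ dφ dθ.

The integrand becomes 27ρ, so

    ∭_E (27sqrt(x^2 + y^2 + z^2)) dV = ∫_{0}^{2π} ∫_{0}^{π/2} ∫_{0}^{4} (27ρ) · ρ^2 sin(φ) dρ dφ dθ.

Inner (ρ): 1728sin(φ).
Middle (φ): 1728.
Outer (θ): 3456π.

Therefore the triple integral equals 3456π.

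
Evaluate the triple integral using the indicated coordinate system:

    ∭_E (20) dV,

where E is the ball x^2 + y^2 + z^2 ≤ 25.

In spherical coordinates, x = ρ sin(φ) cos(θ), y = ρ sin(φ) sin(θ), z = ρ cos(φ), and dV = ρ^2 sin(φ) dρ dφ dθ.

The integrand becomes 20, so

    ∭_E (20) dV = ∫_{0}^{2π} ∫_{0}^{π} ∫_{0}^{5} (20) · ρ^2 sin(φ) dρ dφ dθ.

Inner (ρ): 2500sin(φ)/3.
Middle (φ): 5000/3.
Outer (θ): 10000π/3.

Therefore the triple integral equals 10000π/3.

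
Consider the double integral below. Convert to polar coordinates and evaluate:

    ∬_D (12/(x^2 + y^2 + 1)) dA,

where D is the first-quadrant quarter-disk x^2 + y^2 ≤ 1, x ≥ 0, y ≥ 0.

The region D is 0 ≤ r ≤ 1, 0 ≤ θ ≤ π/2 in polar coordinates, where x = r cos(θ), y = r sin(θ), and dA = r dr dθ.

Under the substitution, the integrand becomes 12/(r^2 + 1), so

    ∬_D (12/(x^2 + y^2 + 1)) dA = ∫_{0}^{π/2} ∫_{0}^{1} (12/(r^2 + 1)) · r dr dθ.

Inner integral (in r): ∫_{0}^{1} (12/(r^2 + 1)) · r dr = log(64).

Outer integral (in θ): ∫_{0}^{π/2} (log(64)) dθ = 3π log(2).

Therefore ∬_D (12/(x^2 + y^2 + 1)) dA = 3π log(2).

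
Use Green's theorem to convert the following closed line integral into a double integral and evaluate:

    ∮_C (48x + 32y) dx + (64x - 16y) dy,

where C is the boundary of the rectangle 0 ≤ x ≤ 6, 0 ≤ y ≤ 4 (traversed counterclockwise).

Green's theorem converts the closed line integral into a double integral over the enclosed region D:

    ∮_C P dx + Q dy = ∬_D (∂Q/∂x - ∂P/∂y) dA.

Here P = 48x + 32y, Q = 64x - 16y, so

    ∂Q/∂x = 64,    ∂P/∂y = 32,
    ∂Q/∂x - ∂P/∂y = 32.

D is the region 0 ≤ x ≤ 6, 0 ≤ y ≤ 4. Evaluating the double integral:

    ∬_D (32) dA = ∫_0^{6} ∫_0^{4} (32) dy dx.

Inner (y from 0 to 4): 128.
Outer (x from 0 to 6): 768.

Therefore ∮_C P dx + Q dy = 768.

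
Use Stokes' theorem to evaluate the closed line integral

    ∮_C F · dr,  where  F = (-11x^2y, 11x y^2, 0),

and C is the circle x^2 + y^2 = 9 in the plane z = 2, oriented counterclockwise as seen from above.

Let S be the flat disk x^2 + y^2 ≤ 9 in the plane z = 2, with upward unit normal n̂ = ẑ. By Stokes' theorem,

    ∮_C F · dr = ∬_S (∇ × F) · n̂ dS = ∬_D (curl F)_z dA,

where D is the disk x^2 + y^2 ≤ 9.

Compute the curl of F = (-11x^2y, 11x y^2, 0):
    (∇ × F)_x = ∂F_z/∂y - ∂F_y/∂z = 0,
    (∇ × F)_y = ∂F_x/∂z - ∂F_z/∂x = 0,
    (∇ × F)_z = ∂F_y/∂x - ∂F_x/∂y = 11x^2 + 11y^2.

On z = 2, (curl F)_z = 11x^2 + 11y^2.

Convert to polar (x = r cos θ, y = r sin θ, dA = r dr dθ); the integrand becomes 11r^2, so

    ∬_D (curl F)_z dA = ∫_0^{2π} ∫_0^{3} (11r^2) · r dr dθ.

Inner (r from 0 to 3): 891/4.
Outer (θ from 0 to 2π): 891π/2.

Therefore ∮_C F · dr = 891π/2.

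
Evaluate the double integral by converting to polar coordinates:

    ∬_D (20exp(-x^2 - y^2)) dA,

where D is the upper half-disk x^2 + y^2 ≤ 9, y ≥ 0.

The region D is 0 ≤ r ≤ 3, 0 ≤ θ ≤ π in polar coordinates, where x = r cos(θ), y = r sin(θ), and dA = r dr dθ.

Under the substitution, the integrand becomes 20exp(-r^2), so

    ∬_D (20exp(-x^2 - y^2)) dA = ∫_{0}^{π} ∫_{0}^{3} (20exp(-r^2)) · r dr dθ.

Inner integral (in r): ∫_{0}^{3} (20exp(-r^2)) · r dr = 10 - 10exp(-9).

Outer integral (in θ): ∫_{0}^{π} (10 - 10exp(-9)) dθ = -10π exp(-9) + 10π.

Therefore ∬_D (20exp(-x^2 - y^2)) dA = -10π exp(-9) + 10π.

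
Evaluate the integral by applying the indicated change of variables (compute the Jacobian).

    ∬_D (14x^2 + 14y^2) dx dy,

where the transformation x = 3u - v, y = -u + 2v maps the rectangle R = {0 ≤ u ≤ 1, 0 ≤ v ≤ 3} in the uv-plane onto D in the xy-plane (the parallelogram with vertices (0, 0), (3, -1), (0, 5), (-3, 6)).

Compute the Jacobian determinant of (x, y) with respect to (u, v):

    ∂(x,y)/∂(u,v) = | 3  -1 | = (3)(2) - (-1)(-1) = 5.
                   | -1  2 |

Its absolute value is |J| = 5 (the area scaling factor).

Substituting x = 3u - v, y = -u + 2v into the integrand,

    14x^2 + 14y^2 → 140u^2 - 140u v + 70v^2,

so the integral becomes

    ∬_R (140u^2 - 140u v + 70v^2) · |J| du dv = ∫_0^1 ∫_0^3 (700u^2 - 700u v + 350v^2) dv du.

Inner (v): 2100u^2 - 3150u + 3150.
Outer (u): 2275.

Therefore ∬_D (14x^2 + 14y^2) dx dy = 2275.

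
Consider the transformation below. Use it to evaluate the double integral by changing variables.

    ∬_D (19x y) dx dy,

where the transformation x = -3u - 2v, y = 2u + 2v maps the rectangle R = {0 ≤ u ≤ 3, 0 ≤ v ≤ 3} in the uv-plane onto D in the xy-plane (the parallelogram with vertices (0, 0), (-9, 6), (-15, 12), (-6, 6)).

Compute the Jacobian determinant of (x, y) with respect to (u, v):

    ∂(x,y)/∂(u,v) = | -3  -2 | = (-3)(2) - (-2)(2) = -2.
                   | 2  2 |

Its absolute value is |J| = 2 (the area scaling factor).

Substituting x = -3u - 2v, y = 2u + 2v into the integrand,

    19x y → -114u^2 - 190u v - 76v^2,

so the integral becomes

    ∬_R (-114u^2 - 190u v - 76v^2) · |J| du dv = ∫_0^3 ∫_0^3 (-228u^2 - 380u v - 152v^2) dv du.

Inner (v): -684u^2 - 1710u - 1368.
Outer (u): -17955.

Therefore ∬_D (19x y) dx dy = -17955.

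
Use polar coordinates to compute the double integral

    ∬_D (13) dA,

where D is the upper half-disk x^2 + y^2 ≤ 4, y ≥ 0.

The region D is 0 ≤ r ≤ 2, 0 ≤ θ ≤ π in polar coordinates, where x = r cos(θ), y = r sin(θ), and dA = r dr dθ.

Under the substitution, the integrand becomes 13, so

    ∬_D (13) dA = ∫_{0}^{π} ∫_{0}^{2} (13) · r dr dθ.

Inner integral (in r): ∫_{0}^{2} (13) · r dr = 26.

Outer integral (in θ): ∫_{0}^{π} (26) dθ = 26π.

Therefore ∬_D (13) dA = 26π.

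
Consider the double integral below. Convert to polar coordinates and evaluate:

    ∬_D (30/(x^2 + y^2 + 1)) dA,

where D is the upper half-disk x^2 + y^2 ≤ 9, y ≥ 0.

The region D is 0 ≤ r ≤ 3, 0 ≤ θ ≤ π in polar coordinates, where x = r cos(θ), y = r sin(θ), and dA = r dr dθ.

Under the substitution, the integrand becomes 30/(r^2 + 1), so

    ∬_D (30/(x^2 + y^2 + 1)) dA = ∫_{0}^{π} ∫_{0}^{3} (30/(r^2 + 1)) · r dr dθ.

Inner integral (in r): ∫_{0}^{3} (30/(r^2 + 1)) · r dr = log(1000000000000000).

Outer integral (in θ): ∫_{0}^{π} (log(1000000000000000)) dθ = log(1000000000000000^π).

Therefore ∬_D (30/(x^2 + y^2 + 1)) dA = log(1000000000000000^π).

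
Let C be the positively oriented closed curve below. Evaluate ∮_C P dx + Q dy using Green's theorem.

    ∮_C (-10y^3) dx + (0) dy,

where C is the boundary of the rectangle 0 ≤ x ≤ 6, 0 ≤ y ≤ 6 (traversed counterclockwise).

Green's theorem converts the closed line integral into a double integral over the enclosed region D:

    ∮_C P dx + Q dy = ∬_D (∂Q/∂x - ∂P/∂y) dA.

Here P = -10y^3, Q = 0, so

    ∂Q/∂x = 0,    ∂P/∂y = -30y^2,
    ∂Q/∂x - ∂P/∂y = 30y^2.

D is the region 0 ≤ x ≤ 6, 0 ≤ y ≤ 6. Evaluating the double integral:

    ∬_D (30y^2) dA = ∫_0^{6} ∫_0^{6} (30y^2) dy dx.

Inner (y from 0 to 6): 2160.
Outer (x from 0 to 6): 12960.

Therefore ∮_C P dx + Q dy = 12960.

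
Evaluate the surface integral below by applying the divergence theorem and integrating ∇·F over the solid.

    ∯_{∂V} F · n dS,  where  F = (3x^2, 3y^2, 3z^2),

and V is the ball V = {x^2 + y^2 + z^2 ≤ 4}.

By the divergence theorem,

    ∯_{∂V} F · n dS = ∭_V (∇ · F) dV.

Compute the divergence:
    ∇ · F = ∂F_x/∂x + ∂F_y/∂y + ∂F_z/∂z = 6x + 6y + 6z.

In spherical coordinates, x = ρ sin(φ) cos(θ), y = ρ sin(φ) sin(θ), z = ρ cos(φ), dV = ρ^2 sin(φ) dρ dφ dθ, with 0 ≤ ρ ≤ 2, 0 ≤ φ ≤ π, 0 ≤ θ ≤ 2π.

The integrand, after substitution and multiplying by the volume element, becomes (6ρ (sqrt(2)sin(φ)sin(θ + π/4) + cos(φ))) · ρ^2 sin(φ), so

    ∭_V (∇·F) dV = ∫_0^{2π} ∫_0^{π} ∫_0^{2} (6ρ (sqrt(2)sin(φ)sin(θ + π/4) + cos(φ))) · ρ^2 sin(φ) dρ dφ dθ.

Inner (ρ from 0 to 2): 24(sqrt(2)sin(φ)sin(θ + π/4) + cos(φ))sin(φ).
Middle (φ from 0 to π): 12sqrt(2)π sin(θ + π/4).
Outer (θ from 0 to 2π): 0.

Therefore ∯_{∂V} F · n dS = 0.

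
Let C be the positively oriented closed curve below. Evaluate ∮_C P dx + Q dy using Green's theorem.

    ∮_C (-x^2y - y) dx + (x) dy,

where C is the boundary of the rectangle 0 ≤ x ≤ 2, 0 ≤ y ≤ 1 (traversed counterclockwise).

Green's theorem converts the closed line integral into a double integral over the enclosed region D:

    ∮_C P dx + Q dy = ∬_D (∂Q/∂x - ∂P/∂y) dA.

Here P = -x^2y - y, Q = x, so

    ∂Q/∂x = 1,    ∂P/∂y = -x^2 - 1,
    ∂Q/∂x - ∂P/∂y = x^2 + 2.

D is the region 0 ≤ x ≤ 2, 0 ≤ y ≤ 1. Evaluating the double integral:

    ∬_D (x^2 + 2) dA = ∫_0^{2} ∫_0^{1} (x^2 + 2) dy dx.

Inner (y from 0 to 1): x^2 + 2.
Outer (x from 0 to 2): 20/3.

Therefore ∮_C P dx + Q dy = 20/3.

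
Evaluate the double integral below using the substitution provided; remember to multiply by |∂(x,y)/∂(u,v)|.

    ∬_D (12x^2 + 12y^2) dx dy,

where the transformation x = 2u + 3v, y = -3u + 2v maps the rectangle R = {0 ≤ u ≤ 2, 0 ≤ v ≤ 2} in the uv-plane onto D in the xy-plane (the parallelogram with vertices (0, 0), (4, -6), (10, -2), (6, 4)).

Compute the Jacobian determinant of (x, y) with respect to (u, v):

    ∂(x,y)/∂(u,v) = | 2  3 | = (2)(2) - (3)(-3) = 13.
                   | -3  2 |

Its absolute value is |J| = 13 (the area scaling factor).

Substituting x = 2u + 3v, y = -3u + 2v into the integrand,

    12x^2 + 12y^2 → 156u^2 + 156v^2,

so the integral becomes

    ∬_R (156u^2 + 156v^2) · |J| du dv = ∫_0^2 ∫_0^2 (2028u^2 + 2028v^2) dv du.

Inner (v): 4056u^2 + 5408.
Outer (u): 21632.

Therefore ∬_D (12x^2 + 12y^2) dx dy = 21632.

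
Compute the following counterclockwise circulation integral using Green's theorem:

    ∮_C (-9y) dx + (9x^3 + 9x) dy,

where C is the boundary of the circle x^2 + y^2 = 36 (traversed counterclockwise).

Green's theorem converts the closed line integral into a double integral over the enclosed region D:

    ∮_C P dx + Q dy = ∬_D (∂Q/∂x - ∂P/∂y) dA.

Here P = -9y, Q = 9x^3 + 9x, so

    ∂Q/∂x = 27x^2 + 9,    ∂P/∂y = -9,
    ∂Q/∂x - ∂P/∂y = 27x^2 + 18.

D is the region x^2 + y^2 ≤ 36. Evaluating the double integral:

In polar coordinates (x = r cos θ, y = r sin θ, dA = r dr dθ) the integrand becomes 27r^2cos(θ)^2 + 18, so

    ∬_D (27x^2 + 18) dA = ∫_0^{2π} ∫_0^{6} (27r^2cos(θ)^2 + 18) · r dr dθ.

Inner (r from 0 to 6): 8748cos(θ)^2 + 324.
Outer (θ from 0 to 2π): 9396π.

Therefore ∮_C P dx + Q dy = 9396π.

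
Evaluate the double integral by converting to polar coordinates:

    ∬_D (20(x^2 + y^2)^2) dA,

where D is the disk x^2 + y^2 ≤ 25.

The region D is 0 ≤ r ≤ 5, 0 ≤ θ ≤ 2π in polar coordinates, where x = r cos(θ), y = r sin(θ), and dA = r dr dθ.

Under the substitution, the integrand becomes 20r^4, so

    ∬_D (20(x^2 + y^2)^2) dA = ∫_{0}^{2π} ∫_{0}^{5} (20r^4) · r dr dθ.

Inner integral (in r): ∫_{0}^{5} (20r^4) · r dr = 156250/3.

Outer integral (in θ): ∫_{0}^{2π} (156250/3) dθ = 312500π/3.

Therefore ∬_D (20(x^2 + y^2)^2) dA = 312500π/3.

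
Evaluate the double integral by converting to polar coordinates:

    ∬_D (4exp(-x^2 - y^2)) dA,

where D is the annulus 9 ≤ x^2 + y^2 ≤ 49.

The region D is 3 ≤ r ≤ 7, 0 ≤ θ ≤ 2π in polar coordinates, where x = r cos(θ), y = r sin(θ), and dA = r dr dθ.

Under the substitution, the integrand becomes 4exp(-r^2), so

    ∬_D (4exp(-x^2 - y^2)) dA = ∫_{0}^{2π} ∫_{3}^{7} (4exp(-r^2)) · r dr dθ.

Inner integral (in r): ∫_{3}^{7} (4exp(-r^2)) · r dr = -(2 - 2exp(40))exp(-49).

Outer integral (in θ): ∫_{0}^{2π} (-(2 - 2exp(40))exp(-49)) dθ = -4π (1 - exp(40))exp(-49).

Therefore ∬_D (4exp(-x^2 - y^2)) dA = -4π (1 - exp(40))exp(-49).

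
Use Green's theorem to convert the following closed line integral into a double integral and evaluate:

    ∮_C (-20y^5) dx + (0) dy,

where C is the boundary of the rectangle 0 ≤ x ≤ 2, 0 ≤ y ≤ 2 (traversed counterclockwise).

Green's theorem converts the closed line integral into a double integral over the enclosed region D:

    ∮_C P dx + Q dy = ∬_D (∂Q/∂x - ∂P/∂y) dA.

Here P = -20y^5, Q = 0, so

    ∂Q/∂x = 0,    ∂P/∂y = -100y^4,
    ∂Q/∂x - ∂P/∂y = 100y^4.

D is the region 0 ≤ x ≤ 2, 0 ≤ y ≤ 2. Evaluating the double integral:

    ∬_D (100y^4) dA = ∫_0^{2} ∫_0^{2} (100y^4) dy dx.

Inner (y from 0 to 2): 640.
Outer (x from 0 to 2): 1280.

Therefore ∮_C P dx + Q dy = 1280.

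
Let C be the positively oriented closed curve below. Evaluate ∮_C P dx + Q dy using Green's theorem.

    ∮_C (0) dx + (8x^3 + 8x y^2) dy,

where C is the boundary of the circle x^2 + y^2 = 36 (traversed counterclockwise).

Green's theorem converts the closed line integral into a double integral over the enclosed region D:

    ∮_C P dx + Q dy = ∬_D (∂Q/∂x - ∂P/∂y) dA.

Here P = 0, Q = 8x^3 + 8x y^2, so

    ∂Q/∂x = 24x^2 + 8y^2,    ∂P/∂y = 0,
    ∂Q/∂x - ∂P/∂y = 24x^2 + 8y^2.

D is the region x^2 + y^2 ≤ 36. Evaluating the double integral:

In polar coordinates (x = r cos θ, y = r sin θ, dA = r dr dθ) the integrand becomes 8r^2(cos(2θ) + 2), so

    ∬_D (24x^2 + 8y^2) dA = ∫_0^{2π} ∫_0^{6} (8r^2(cos(2θ) + 2)) · r dr dθ.

Inner (r from 0 to 6): 2592cos(2θ) + 5184.
Outer (θ from 0 to 2π): 10368π.

Therefore ∮_C P dx + Q dy = 10368π.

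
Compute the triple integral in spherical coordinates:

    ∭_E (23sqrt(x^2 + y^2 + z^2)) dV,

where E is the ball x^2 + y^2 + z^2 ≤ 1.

In spherical coordinates, x = ρ sin(φ) cos(θ), y = ρ sin(φ) sin(θ), z = ρ cos(φ), and dV = ρ^2 sin(φ) dρ dφ dθ.

The integrand becomes 23ρ, so

    ∭_E (23sqrt(x^2 + y^2 + z^2)) dV = ∫_{0}^{2π} ∫_{0}^{π} ∫_{0}^{1} (23ρ) · ρ^2 sin(φ) dρ dφ dθ.

Inner (ρ): 23sin(φ)/4.
Middle (φ): 23/2.
Outer (θ): 23π.

Therefore the triple integral equals 23π.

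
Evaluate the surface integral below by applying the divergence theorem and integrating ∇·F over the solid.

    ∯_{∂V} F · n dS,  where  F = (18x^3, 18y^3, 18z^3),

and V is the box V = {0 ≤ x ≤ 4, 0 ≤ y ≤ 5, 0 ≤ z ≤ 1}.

By the divergence theorem,

    ∯_{∂V} F · n dS = ∭_V (∇ · F) dV.

Compute the divergence:
    ∇ · F = ∂F_x/∂x + ∂F_y/∂y + ∂F_z/∂z = 54x^2 + 54y^2 + 54z^2.

V is a rectangular box, so dV = dx dy dz with 0 ≤ x ≤ 4, 0 ≤ y ≤ 5, 0 ≤ z ≤ 1.

Integrate (54x^2 + 54y^2 + 54z^2) over V as an iterated integral:

    ∭_V (∇·F) dV = ∫_0^{4} ∫_0^{5} ∫_0^{1} (54x^2 + 54y^2 + 54z^2) dz dy dx.

Inner (z from 0 to 1): 54x^2 + 54y^2 + 18.
Middle (y from 0 to 5): 270x^2 + 2340.
Outer (x from 0 to 4): 15120.

Therefore ∯_{∂V} F · n dS = 15120.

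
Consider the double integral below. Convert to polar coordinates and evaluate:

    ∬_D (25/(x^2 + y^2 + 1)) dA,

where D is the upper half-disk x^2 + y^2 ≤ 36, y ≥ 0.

The region D is 0 ≤ r ≤ 6, 0 ≤ θ ≤ π in polar coordinates, where x = r cos(θ), y = r sin(θ), and dA = r dr dθ.

Under the substitution, the integrand becomes 25/(r^2 + 1), so

    ∬_D (25/(x^2 + y^2 + 1)) dA = ∫_{0}^{π} ∫_{0}^{6} (25/(r^2 + 1)) · r dr dθ.

Inner integral (in r): ∫_{0}^{6} (25/(r^2 + 1)) · r dr = 25log(37)/2.

Outer integral (in θ): ∫_{0}^{π} (25log(37)/2) dθ = 25π log(37)/2.

Therefore ∬_D (25/(x^2 + y^2 + 1)) dA = 25π log(37)/2.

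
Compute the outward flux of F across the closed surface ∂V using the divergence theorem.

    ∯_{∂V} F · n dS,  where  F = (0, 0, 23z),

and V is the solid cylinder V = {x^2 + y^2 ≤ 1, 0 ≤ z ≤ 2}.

By the divergence theorem,

    ∯_{∂V} F · n dS = ∭_V (∇ · F) dV.

Compute the divergence:
    ∇ · F = ∂F_x/∂x + ∂F_y/∂y + ∂F_z/∂z = 0 + 0 + 23 = 23.

In cylindrical coordinates, x = r cos(θ), y = r sin(θ), z = z, dV = r dr dθ dz, with 0 ≤ r ≤ 1, 0 ≤ θ ≤ 2π, 0 ≤ z ≤ 2.

The integrand, after substitution and multiplying by the volume element, becomes (23) · r, so

    ∭_V (∇·F) dV = ∫_0^{2π} ∫_0^{1} ∫_0^{2} (23) · r dz dr dθ.

Inner (z from 0 to 2): 46r.
Middle (r from 0 to 1): 23.
Outer (θ from 0 to 2π): 46π.

Therefore ∯_{∂V} F · n dS = 46π.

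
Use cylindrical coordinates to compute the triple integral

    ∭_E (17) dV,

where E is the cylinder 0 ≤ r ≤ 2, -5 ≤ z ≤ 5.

In cylindrical coordinates, x = r cos(θ), y = r sin(θ), z = z, and dV = r dr dθ dz.

The integrand becomes 17, so

    ∭_E (17) dV = ∫_{0}^{2π} ∫_{0}^{2} ∫_{-5}^{5} (17) · r dz dr dθ.

Inner (z): 170r.
Middle (r from 0 to 2): 340.
Outer (θ): 680π.

Therefore the triple integral equals 680π.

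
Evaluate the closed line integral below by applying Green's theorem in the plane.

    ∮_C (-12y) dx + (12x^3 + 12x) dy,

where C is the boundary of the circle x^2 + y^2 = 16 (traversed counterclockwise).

Green's theorem converts the closed line integral into a double integral over the enclosed region D:

    ∮_C P dx + Q dy = ∬_D (∂Q/∂x - ∂P/∂y) dA.

Here P = -12y, Q = 12x^3 + 12x, so

    ∂Q/∂x = 36x^2 + 12,    ∂P/∂y = -12,
    ∂Q/∂x - ∂P/∂y = 36x^2 + 24.

D is the region x^2 + y^2 ≤ 16. Evaluating the double integral:

In polar coordinates (x = r cos θ, y = r sin θ, dA = r dr dθ) the integrand becomes 36r^2cos(θ)^2 + 24, so

    ∬_D (36x^2 + 24) dA = ∫_0^{2π} ∫_0^{4} (36r^2cos(θ)^2 + 24) · r dr dθ.

Inner (r from 0 to 4): 2304cos(θ)^2 + 192.
Outer (θ from 0 to 2π): 2688π.

Therefore ∮_C P dx + Q dy = 2688π.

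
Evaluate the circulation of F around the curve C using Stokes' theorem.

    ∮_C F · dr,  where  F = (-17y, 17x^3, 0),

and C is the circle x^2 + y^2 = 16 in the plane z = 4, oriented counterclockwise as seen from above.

Let S be the flat disk x^2 + y^2 ≤ 16 in the plane z = 4, with upward unit normal n̂ = ẑ. By Stokes' theorem,

    ∮_C F · dr = ∬_S (∇ × F) · n̂ dS = ∬_D (curl F)_z dA,

where D is the disk x^2 + y^2 ≤ 16.

Compute the curl of F = (-17y, 17x^3, 0):
    (∇ × F)_x = ∂F_z/∂y - ∂F_y/∂z = 0,
    (∇ × F)_y = ∂F_x/∂z - ∂F_z/∂x = 0,
    (∇ × F)_z = ∂F_y/∂x - ∂F_x/∂y = 51x^2 + 17.

On z = 4, (curl F)_z = 51x^2 + 17.

Convert to polar (x = r cos θ, y = r sin θ, dA = r dr dθ); the integrand becomes 51r^2cos(θ)^2 + 17, so

    ∬_D (curl F)_z dA = ∫_0^{2π} ∫_0^{4} (51r^2cos(θ)^2 + 17) · r dr dθ.

Inner (r from 0 to 4): 3264cos(θ)^2 + 136.
Outer (θ from 0 to 2π): 3536π.

Therefore ∮_C F · dr = 3536π.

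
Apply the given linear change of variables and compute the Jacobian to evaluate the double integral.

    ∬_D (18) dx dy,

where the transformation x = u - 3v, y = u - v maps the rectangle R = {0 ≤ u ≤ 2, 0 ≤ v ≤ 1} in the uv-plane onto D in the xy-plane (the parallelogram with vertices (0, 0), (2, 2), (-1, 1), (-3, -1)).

Compute the Jacobian determinant of (x, y) with respect to (u, v):

    ∂(x,y)/∂(u,v) = | 1  -3 | = (1)(-1) - (-3)(1) = 2.
                   | 1  -1 |

Its absolute value is |J| = 2 (the area scaling factor).

Substituting x = u - 3v, y = u - v into the integrand,

    18 → 18,

so the integral becomes

    ∬_R (18) · |J| du dv = ∫_0^2 ∫_0^1 (36) dv du.

Inner (v): 36.
Outer (u): 72.

Therefore ∬_D (18) dx dy = 72.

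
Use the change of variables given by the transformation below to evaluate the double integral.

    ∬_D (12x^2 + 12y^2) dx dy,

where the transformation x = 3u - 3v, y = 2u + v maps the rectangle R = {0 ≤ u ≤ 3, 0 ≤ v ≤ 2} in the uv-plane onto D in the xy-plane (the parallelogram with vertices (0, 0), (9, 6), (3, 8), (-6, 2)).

Compute the Jacobian determinant of (x, y) with respect to (u, v):

    ∂(x,y)/∂(u,v) = | 3  -3 | = (3)(1) - (-3)(2) = 9.
                   | 2  1 |

Its absolute value is |J| = 9 (the area scaling factor).

Substituting x = 3u - 3v, y = 2u + v into the integrand,

    12x^2 + 12y^2 → 156u^2 - 168u v + 120v^2,

so the integral becomes

    ∬_R (156u^2 - 168u v + 120v^2) · |J| du dv = ∫_0^3 ∫_0^2 (1404u^2 - 1512u v + 1080v^2) dv du.

Inner (v): 2808u^2 - 3024u + 2880.
Outer (u): 20304.

Therefore ∬_D (12x^2 + 12y^2) dx dy = 20304.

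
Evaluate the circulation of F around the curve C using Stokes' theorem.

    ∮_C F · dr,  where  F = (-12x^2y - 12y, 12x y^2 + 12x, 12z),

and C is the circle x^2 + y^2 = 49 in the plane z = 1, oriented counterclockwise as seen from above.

Let S be the flat disk x^2 + y^2 ≤ 49 in the plane z = 1, with upward unit normal n̂ = ẑ. By Stokes' theorem,

    ∮_C F · dr = ∬_S (∇ × F) · n̂ dS = ∬_D (curl F)_z dA,

where D is the disk x^2 + y^2 ≤ 49.

Compute the curl of F = (-12x^2y - 12y, 12x y^2 + 12x, 12z):
    (∇ × F)_x = ∂F_z/∂y - ∂F_y/∂z = 0,
    (∇ × F)_y = ∂F_x/∂z - ∂F_z/∂x = 0,
    (∇ × F)_z = ∂F_y/∂x - ∂F_x/∂y = 12x^2 + 12y^2 + 24.

On z = 1, (curl F)_z = 12x^2 + 12y^2 + 24.

Convert to polar (x = r cos θ, y = r sin θ, dA = r dr dθ); the integrand becomes 12r^2 + 24, so

    ∬_D (curl F)_z dA = ∫_0^{2π} ∫_0^{7} (12r^2 + 24) · r dr dθ.

Inner (r from 0 to 7): 7791.
Outer (θ from 0 to 2π): 15582π.

Therefore ∮_C F · dr = 15582π.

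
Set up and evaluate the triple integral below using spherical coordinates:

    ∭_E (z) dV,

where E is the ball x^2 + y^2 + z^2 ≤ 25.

In spherical coordinates, x = ρ sin(φ) cos(θ), y = ρ sin(φ) sin(θ), z = ρ cos(φ), and dV = ρ^2 sin(φ) dρ dφ dθ.

The integrand becomes ρ cos(φ), so

    ∭_E (z) dV = ∫_{0}^{2π} ∫_{0}^{π} ∫_{0}^{5} (ρ cos(φ)) · ρ^2 sin(φ) dρ dφ dθ.

Inner (ρ): 625sin(2φ)/8.
Middle (φ): 0.
Outer (θ): 0.

Therefore the triple integral equals 0.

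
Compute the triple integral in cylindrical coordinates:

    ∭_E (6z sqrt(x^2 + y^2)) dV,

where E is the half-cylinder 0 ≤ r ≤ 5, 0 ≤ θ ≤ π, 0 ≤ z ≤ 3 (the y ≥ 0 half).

In cylindrical coordinates, x = r cos(θ), y = r sin(θ), z = z, and dV = r dr dθ dz.

The integrand becomes 6r z, so

    ∭_E (6z sqrt(x^2 + y^2)) dV = ∫_{0}^{π} ∫_{0}^{5} ∫_{0}^{3} (6r z) · r dz dr dθ.

Inner (z): 27r^2.
Middle (r from 0 to 5): 1125.
Outer (θ): 1125π.

Therefore the triple integral equals 1125π.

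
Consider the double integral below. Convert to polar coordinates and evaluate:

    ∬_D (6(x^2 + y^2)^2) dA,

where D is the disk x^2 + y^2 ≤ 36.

The region D is 0 ≤ r ≤ 6, 0 ≤ θ ≤ 2π in polar coordinates, where x = r cos(θ), y = r sin(θ), and dA = r dr dθ.

Under the substitution, the integrand becomes 6r^4, so

    ∬_D (6(x^2 + y^2)^2) dA = ∫_{0}^{2π} ∫_{0}^{6} (6r^4) · r dr dθ.

Inner integral (in r): ∫_{0}^{6} (6r^4) · r dr = 46656.

Outer integral (in θ): ∫_{0}^{2π} (46656) dθ = 93312π.

Therefore ∬_D (6(x^2 + y^2)^2) dA = 93312π.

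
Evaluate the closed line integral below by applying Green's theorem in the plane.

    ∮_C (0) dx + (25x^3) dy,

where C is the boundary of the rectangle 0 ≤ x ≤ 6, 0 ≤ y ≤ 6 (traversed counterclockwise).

Green's theorem converts the closed line integral into a double integral over the enclosed region D:

    ∮_C P dx + Q dy = ∬_D (∂Q/∂x - ∂P/∂y) dA.

Here P = 0, Q = 25x^3, so

    ∂Q/∂x = 75x^2,    ∂P/∂y = 0,
    ∂Q/∂x - ∂P/∂y = 75x^2.

D is the region 0 ≤ x ≤ 6, 0 ≤ y ≤ 6. Evaluating the double integral:

    ∬_D (75x^2) dA = ∫_0^{6} ∫_0^{6} (75x^2) dy dx.

Inner (y from 0 to 6): 450x^2.
Outer (x from 0 to 6): 32400.

Therefore ∮_C P dx + Q dy = 32400.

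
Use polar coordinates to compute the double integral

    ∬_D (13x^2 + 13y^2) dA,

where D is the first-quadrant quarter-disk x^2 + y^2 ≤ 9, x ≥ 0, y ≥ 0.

The region D is 0 ≤ r ≤ 3, 0 ≤ θ ≤ π/2 in polar coordinates, where x = r cos(θ), y = r sin(θ), and dA = r dr dθ.

Under the substitution, the integrand becomes 13r^2, so

    ∬_D (13x^2 + 13y^2) dA = ∫_{0}^{π/2} ∫_{0}^{3} (13r^2) · r dr dθ.

Inner integral (in r): ∫_{0}^{3} (13r^2) · r dr = 1053/4.

Outer integral (in θ): ∫_{0}^{π/2} (1053/4) dθ = 1053π/8.

Therefore ∬_D (13x^2 + 13y^2) dA = 1053π/8.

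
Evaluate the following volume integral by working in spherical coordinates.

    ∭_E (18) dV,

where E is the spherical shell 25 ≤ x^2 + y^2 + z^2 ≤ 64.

In spherical coordinates, x = ρ sin(φ) cos(θ), y = ρ sin(φ) sin(θ), z = ρ cos(φ), and dV = ρ^2 sin(φ) dρ dφ dθ.

The integrand becomes 18, so

    ∭_E (18) dV = ∫_{0}^{2π} ∫_{0}^{π} ∫_{5}^{8} (18) · ρ^2 sin(φ) dρ dφ dθ.

Inner (ρ): 2322sin(φ).
Middle (φ): 4644.
Outer (θ): 9288π.

Therefore the triple integral equals 9288π.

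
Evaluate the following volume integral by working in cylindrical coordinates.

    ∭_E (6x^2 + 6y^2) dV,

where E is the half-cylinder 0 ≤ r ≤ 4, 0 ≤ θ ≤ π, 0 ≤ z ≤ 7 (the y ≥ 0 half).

In cylindrical coordinates, x = r cos(θ), y = r sin(θ), z = z, and dV = r dr dθ dz.

The integrand becomes 6r^2, so

    ∭_E (6x^2 + 6y^2) dV = ∫_{0}^{π} ∫_{0}^{4} ∫_{0}^{7} (6r^2) · r dz dr dθ.

Inner (z): 42r^3.
Middle (r from 0 to 4): 2688.
Outer (θ): 2688π.

Therefore the triple integral equals 2688π.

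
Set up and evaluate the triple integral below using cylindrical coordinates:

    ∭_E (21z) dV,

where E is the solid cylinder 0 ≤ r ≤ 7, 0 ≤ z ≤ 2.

In cylindrical coordinates, x = r cos(θ), y = r sin(θ), z = z, and dV = r dr dθ dz.

The integrand becomes 21z, so

    ∭_E (21z) dV = ∫_{0}^{2π} ∫_{0}^{7} ∫_{0}^{2} (21z) · r dz dr dθ.

Inner (z): 42r.
Middle (r from 0 to 7): 1029.
Outer (θ): 2058π.

Therefore the triple integral equals 2058π.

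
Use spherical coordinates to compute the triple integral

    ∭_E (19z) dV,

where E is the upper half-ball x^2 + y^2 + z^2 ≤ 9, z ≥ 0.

In spherical coordinates, x = ρ sin(φ) cos(θ), y = ρ sin(φ) sin(θ), z = ρ cos(φ), and dV = ρ^2 sin(φ) dρ dφ dθ.

The integrand becomes 19ρ cos(φ), so

    ∭_E (19z) dV = ∫_{0}^{2π} ∫_{0}^{π/2} ∫_{0}^{3} (19ρ cos(φ)) · ρ^2 sin(φ) dρ dφ dθ.

Inner (ρ): 1539sin(2φ)/8.
Middle (φ): 1539/8.
Outer (θ): 1539π/4.

Therefore the triple integral equals 1539π/4.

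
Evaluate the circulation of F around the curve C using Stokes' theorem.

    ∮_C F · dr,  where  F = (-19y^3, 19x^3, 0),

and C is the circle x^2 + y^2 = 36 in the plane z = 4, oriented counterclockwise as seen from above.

Let S be the flat disk x^2 + y^2 ≤ 36 in the plane z = 4, with upward unit normal n̂ = ẑ. By Stokes' theorem,

    ∮_C F · dr = ∬_S (∇ × F) · n̂ dS = ∬_D (curl F)_z dA,

where D is the disk x^2 + y^2 ≤ 36.

Compute the curl of F = (-19y^3, 19x^3, 0):
    (∇ × F)_x = ∂F_z/∂y - ∂F_y/∂z = 0,
    (∇ × F)_y = ∂F_x/∂z - ∂F_z/∂x = 0,
    (∇ × F)_z = ∂F_y/∂x - ∂F_x/∂y = 57x^2 + 57y^2.

On z = 4, (curl F)_z = 57x^2 + 57y^2.

Convert to polar (x = r cos θ, y = r sin θ, dA = r dr dθ); the integrand becomes 57r^2, so

    ∬_D (curl F)_z dA = ∫_0^{2π} ∫_0^{6} (57r^2) · r dr dθ.

Inner (r from 0 to 6): 18468.
Outer (θ from 0 to 2π): 36936π.

Therefore ∮_C F · dr = 36936π.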